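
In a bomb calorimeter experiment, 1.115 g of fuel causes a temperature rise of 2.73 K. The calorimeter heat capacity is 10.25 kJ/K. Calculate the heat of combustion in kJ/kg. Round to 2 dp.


Hc = C_cal * delta_T / m_fuel
Q_released = 10.25 * 2.73 = 27.9825 kJ
m_fuel = 1.115 g = 1.115/1000 kg = 0.001115 kg
Hc = 27.9825 / 0.001115 = 25096.41 kJ/kg


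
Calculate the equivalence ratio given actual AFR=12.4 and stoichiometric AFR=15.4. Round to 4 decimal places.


phi = AFR_stoich / AFR_actual
phi = 15.4 / 12.4 = 1.2419


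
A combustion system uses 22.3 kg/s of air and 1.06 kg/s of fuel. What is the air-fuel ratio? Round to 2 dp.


AFR = m_air / m_fuel
AFR = 22.3 / 1.06 = 21.04


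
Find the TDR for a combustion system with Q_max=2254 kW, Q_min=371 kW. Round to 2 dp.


TDR = Q_max / Q_min
TDR = 2254 / 371 = 6.08


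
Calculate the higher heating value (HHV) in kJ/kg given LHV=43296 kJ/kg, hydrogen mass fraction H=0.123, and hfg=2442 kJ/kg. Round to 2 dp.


HHV = LHV + hfg * 9 * H
Water addition = 2442 * 9 * 0.123 = 2703.294 kJ/kg
HHV = 43296 + 2703.294 = 45999.29 kJ/kg


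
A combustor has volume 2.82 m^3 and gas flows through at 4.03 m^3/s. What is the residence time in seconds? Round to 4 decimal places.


tau = V / Q_flow
tau = 2.82 / 4.03 = 0.6998 s


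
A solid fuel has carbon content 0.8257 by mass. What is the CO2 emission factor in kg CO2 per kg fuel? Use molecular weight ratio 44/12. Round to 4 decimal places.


EF = C_frac * (M_CO2 / M_C)
EF = 0.8257 * (44/12)
EF = 0.8257 * 3.666667 = 3.0276 kg_CO2/kg_fuel


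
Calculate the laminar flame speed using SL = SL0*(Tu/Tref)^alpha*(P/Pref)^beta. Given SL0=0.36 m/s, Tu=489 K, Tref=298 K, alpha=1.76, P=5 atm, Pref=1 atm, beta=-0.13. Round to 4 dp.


SL = SL0 * (Tu/Tref)^alpha * (P/Pref)^beta
T ratio = 489/298 = 1.64093960
(T ratio)^alpha = 1.64093960^1.76 = 2.390909
(P/Pref)^beta = 5^(-0.13) = 0.811211
SL = 0.36 * 2.390909 * 0.811211 = 0.6982 m/s


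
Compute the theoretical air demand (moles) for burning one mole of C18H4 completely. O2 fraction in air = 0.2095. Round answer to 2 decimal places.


Balanced combustion: C18H4 + 19 O2 -> 18 CO2 + 2 H2O
O2 needed = C + H/4 = 18 + 4/4 = 19.00 moles
Air moles = O2 / 0.2095 = 19.00 / 0.2095 = 90.69 moles air


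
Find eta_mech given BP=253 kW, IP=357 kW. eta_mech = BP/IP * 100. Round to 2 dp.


eta_mech = (BP / IP) * 100
Ratio = 253 / 357 = 0.7087
eta_mech = 0.7087 * 100 = 70.87%


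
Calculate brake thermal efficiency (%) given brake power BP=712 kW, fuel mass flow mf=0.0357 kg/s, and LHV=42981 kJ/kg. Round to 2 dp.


eta_BTE = (BP / (mf * LHV)) * 100
Denominator = 0.0357 * 42981 = 1534.4217 kW
eta_BTE = (712 / 1534.4217) * 100 = 46.40%


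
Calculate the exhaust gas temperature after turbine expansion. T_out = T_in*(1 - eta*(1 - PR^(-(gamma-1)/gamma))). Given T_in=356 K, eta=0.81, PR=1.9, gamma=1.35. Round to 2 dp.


T_out = T_in * (1 - eta * (1 - PR^(-(gamma-1)/gamma)))
Exponent = -(1.35-1)/1.35 = -0.25925926
PR^exp = 1.9^(-0.25925926) = 0.84670193
Factor = 1 - 0.81*(1 - 0.84670193) = 0.87582856
T_out = 356 * 0.87582856 = 311.79 K


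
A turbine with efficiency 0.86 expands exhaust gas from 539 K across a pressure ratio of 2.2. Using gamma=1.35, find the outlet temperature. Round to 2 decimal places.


T_out = T_in * (1 - eta * (1 - PR^(-(gamma-1)/gamma)))
Exponent = -(1.35-1)/1.35 = -0.25925926
PR^exp = 2.2^(-0.25925926) = 0.81512413
Factor = 1 - 0.86*(1 - 0.81512413) = 0.84100675
T_out = 539 * 0.84100675 = 453.30 K


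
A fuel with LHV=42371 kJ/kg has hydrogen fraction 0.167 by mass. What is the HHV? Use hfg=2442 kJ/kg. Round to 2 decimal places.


HHV = LHV + hfg * 9 * H
Water addition = 2442 * 9 * 0.167 = 3670.326 kJ/kg
HHV = 42371 + 3670.326 = 46041.33 kJ/kg


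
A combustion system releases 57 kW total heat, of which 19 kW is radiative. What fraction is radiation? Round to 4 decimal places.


f_rad = Q_rad / Q_total
f_rad = 19 / 57 = 0.3333


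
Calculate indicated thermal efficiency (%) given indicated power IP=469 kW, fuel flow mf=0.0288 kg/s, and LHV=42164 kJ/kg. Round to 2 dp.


eta_ith = (IP / (mf * LHV)) * 100
Denominator = 0.0288 * 42164 = 1214.3232 kW
eta_ith = (469 / 1214.3232) * 100 = 38.62%


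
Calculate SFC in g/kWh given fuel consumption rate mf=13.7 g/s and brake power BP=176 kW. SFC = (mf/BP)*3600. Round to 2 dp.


SFC = (mf / BP) * 3600
Rate = 13.7 / 176 = 0.077841 g/(s*kW)
SFC = 0.077841 * 3600 = 280.23 g/kWh


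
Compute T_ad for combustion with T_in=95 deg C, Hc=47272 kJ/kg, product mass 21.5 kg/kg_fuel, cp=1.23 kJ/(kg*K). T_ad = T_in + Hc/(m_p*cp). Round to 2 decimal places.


T_ad = T_in + Hc / (m_p * cp)
Denominator = 21.5 * 1.23 = 26.4450
Temperature rise = 47272 / 26.4450 = 1787.56 K
T_ad = 95 + 1787.56 = 1882.56 deg C


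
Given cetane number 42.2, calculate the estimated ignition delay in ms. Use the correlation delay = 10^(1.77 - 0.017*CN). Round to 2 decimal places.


delay = 10^(1.77 - 0.017*CN)
Exponent = 1.77 - 0.017*42.2 = 1.0526
delay = 10^1.0526 = 11.29 ms


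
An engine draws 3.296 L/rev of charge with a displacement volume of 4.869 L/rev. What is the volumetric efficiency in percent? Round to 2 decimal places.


eta_v = (V_actual / V_disp) * 100
Ratio = 3.296 / 4.869 = 0.6769
eta_v = 0.6769 * 100 = 67.69%


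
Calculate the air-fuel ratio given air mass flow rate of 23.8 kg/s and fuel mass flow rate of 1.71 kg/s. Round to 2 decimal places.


AFR = m_air / m_fuel
AFR = 23.8 / 1.71 = 13.92


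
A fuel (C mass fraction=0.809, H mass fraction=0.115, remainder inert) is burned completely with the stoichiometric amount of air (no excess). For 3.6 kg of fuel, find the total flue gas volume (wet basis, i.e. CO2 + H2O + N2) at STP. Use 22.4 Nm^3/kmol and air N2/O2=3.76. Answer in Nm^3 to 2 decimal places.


Per kg fuel: CO2 = (C/12 kmol)*22.4 = (0.809/12)*22.4 = 1.51013 Nm^3
Per kg fuel: H2O = (H/2 kmol)*22.4 = (0.115/2)*22.4 = 1.28800 Nm^3
O2 needed per kg fuel = C/12 + H/4 = 0.809/12 + 0.115/4 = 0.09616667 kmol
Per kg fuel: N2 = O2*3.76*22.4 = 0.09616667*3.76*22.4 = 8.09954 Nm^3
Total per kg = 1.51013 + 1.28800 + 8.09954 = 10.89767 Nm^3
Total = 10.89767 * 3.6 = 39.23 Nm^3


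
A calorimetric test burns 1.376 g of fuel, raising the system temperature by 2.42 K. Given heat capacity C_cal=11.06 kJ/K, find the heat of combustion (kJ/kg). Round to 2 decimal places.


Hc = C_cal * delta_T / m_fuel
Q_released = 11.06 * 2.42 = 26.7652 kJ
m_fuel = 1.376 g = 1.376/1000 kg = 0.001376 kg
Hc = 26.7652 / 0.001376 = 19451.45 kJ/kg


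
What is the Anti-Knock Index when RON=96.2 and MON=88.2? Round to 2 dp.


AKI = (RON + MON) / 2
AKI = (96.2 + 88.2) / 2
AKI = 184.4 / 2 = 92.20


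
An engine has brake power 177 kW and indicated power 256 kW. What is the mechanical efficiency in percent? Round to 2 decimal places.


eta_mech = (BP / IP) * 100
Ratio = 177 / 256 = 0.6914
eta_mech = 0.6914 * 100 = 69.14%


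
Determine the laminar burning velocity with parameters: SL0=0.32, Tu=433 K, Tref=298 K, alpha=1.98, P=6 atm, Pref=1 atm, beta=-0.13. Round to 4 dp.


SL = SL0 * (Tu/Tref)^alpha * (P/Pref)^beta
T ratio = 433/298 = 1.45302013
(T ratio)^alpha = 1.45302013^1.98 = 2.095549
(P/Pref)^beta = 6^(-0.13) = 0.792210
SL = 0.32 * 2.095549 * 0.792210 = 0.5312 m/s


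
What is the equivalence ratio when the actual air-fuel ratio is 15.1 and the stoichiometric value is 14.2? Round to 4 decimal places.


phi = AFR_stoich / AFR_actual
phi = 14.2 / 15.1 = 0.9404


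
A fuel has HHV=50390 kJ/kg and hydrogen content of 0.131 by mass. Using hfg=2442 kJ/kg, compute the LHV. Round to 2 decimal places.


LHV = HHV - hfg * 9 * H
Water correction = 2442 * 9 * 0.131 = 2879.118 kJ/kg
LHV = 50390 - 2879.118 = 47510.88 kJ/kg


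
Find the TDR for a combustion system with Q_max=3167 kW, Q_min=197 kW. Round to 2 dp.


TDR = Q_max / Q_min
TDR = 3167 / 197 = 16.08


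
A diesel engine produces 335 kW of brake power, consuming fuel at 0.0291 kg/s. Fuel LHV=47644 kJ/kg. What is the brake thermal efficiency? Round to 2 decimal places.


eta_BTE = (BP / (mf * LHV)) * 100
Denominator = 0.0291 * 47644 = 1386.4404 kW
eta_BTE = (335 / 1386.4404) * 100 = 24.16%


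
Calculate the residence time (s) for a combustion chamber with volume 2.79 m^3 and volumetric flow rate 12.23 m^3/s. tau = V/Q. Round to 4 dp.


tau = V / Q_flow
tau = 2.79 / 12.23 = 0.2281 s


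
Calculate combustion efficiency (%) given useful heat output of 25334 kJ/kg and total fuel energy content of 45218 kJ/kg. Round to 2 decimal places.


Efficiency = (Q_useful / Q_fuel) * 100
Efficiency = (25334 / 45218) * 100
Efficiency = 0.5603 * 100 = 56.03%


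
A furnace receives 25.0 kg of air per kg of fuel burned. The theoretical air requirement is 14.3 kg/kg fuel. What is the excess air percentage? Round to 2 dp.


Excess air = actual - stoichiometric = 25.0 - 14.3 = 10.70 kg/kg fuel
Excess air % = (excess / stoich) * 100 = (10.70 / 14.3) * 100 = 74.83%


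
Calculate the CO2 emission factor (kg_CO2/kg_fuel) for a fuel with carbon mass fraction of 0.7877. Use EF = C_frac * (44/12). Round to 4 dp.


EF = C_frac * (M_CO2 / M_C)
EF = 0.7877 * (44/12)
EF = 0.7877 * 3.666667 = 2.8882 kg_CO2/kg_fuel


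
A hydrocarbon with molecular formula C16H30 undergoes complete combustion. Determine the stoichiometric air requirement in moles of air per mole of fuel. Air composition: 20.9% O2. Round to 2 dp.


Balanced combustion: C16H30 + 23.5 O2 -> 16 CO2 + 15 H2O
O2 needed = C + H/4 = 16 + 30/4 = 23.50 moles
Air moles = O2 / 0.209 = 23.50 / 0.209 = 112.44 moles air


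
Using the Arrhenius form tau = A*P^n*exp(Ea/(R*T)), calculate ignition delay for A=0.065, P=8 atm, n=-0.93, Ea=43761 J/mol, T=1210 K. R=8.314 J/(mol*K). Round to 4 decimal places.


tau = A * P^n * exp(Ea/(R*T))
P^n = 8^(-0.93) = 0.14458602
Ea/(R*T) = 43761/(8.314*1210) = 4.350026
exp(Ea/(R*T)) = 77.480473
tau = 0.065 * 0.14458602 * 77.480473 = 0.7282 ms


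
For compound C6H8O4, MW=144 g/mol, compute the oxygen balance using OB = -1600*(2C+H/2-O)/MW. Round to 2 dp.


OB = -1600 * (2C + H/2 - O) / MW
Inner = 2*6 + 8/2 - 4 = 12.00
OB = -1600 * 12.00 / 144 = -133.33%


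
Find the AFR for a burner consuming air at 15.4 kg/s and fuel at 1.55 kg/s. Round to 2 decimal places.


AFR = m_air / m_fuel
AFR = 15.4 / 1.55 = 9.94


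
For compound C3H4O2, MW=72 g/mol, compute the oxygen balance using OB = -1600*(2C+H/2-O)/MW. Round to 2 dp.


OB = -1600 * (2C + H/2 - O) / MW
Inner = 2*3 + 4/2 - 2 = 6.00
OB = -1600 * 6.00 / 72 = -133.33%


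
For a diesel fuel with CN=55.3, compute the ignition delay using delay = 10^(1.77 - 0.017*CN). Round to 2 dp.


delay = 10^(1.77 - 0.017*CN)
Exponent = 1.77 - 0.017*55.3 = 0.8299
delay = 10^0.8299 = 6.76 ms


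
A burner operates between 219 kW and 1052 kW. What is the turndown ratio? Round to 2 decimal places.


TDR = Q_max / Q_min
TDR = 1052 / 219 = 4.80


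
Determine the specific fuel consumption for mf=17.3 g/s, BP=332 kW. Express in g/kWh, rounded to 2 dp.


SFC = (mf / BP) * 3600
Rate = 17.3 / 332 = 0.052108 g/(s*kW)
SFC = 0.052108 * 3600 = 187.59 g/kWh


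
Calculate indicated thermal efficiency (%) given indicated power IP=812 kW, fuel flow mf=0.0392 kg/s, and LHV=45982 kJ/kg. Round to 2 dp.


eta_ith = (IP / (mf * LHV)) * 100
Denominator = 0.0392 * 45982 = 1802.4944 kW
eta_ith = (812 / 1802.4944) * 100 = 45.05%


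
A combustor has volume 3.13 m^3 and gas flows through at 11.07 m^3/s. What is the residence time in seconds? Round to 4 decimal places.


tau = V / Q_flow
tau = 3.13 / 11.07 = 0.2827 s


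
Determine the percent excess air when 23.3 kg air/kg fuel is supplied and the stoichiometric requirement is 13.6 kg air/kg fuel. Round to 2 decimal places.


Excess air = actual - stoichiometric = 23.3 - 13.6 = 9.70 kg/kg fuel
Excess air % = (excess / stoich) * 100 = (9.70 / 13.6) * 100 = 71.32%


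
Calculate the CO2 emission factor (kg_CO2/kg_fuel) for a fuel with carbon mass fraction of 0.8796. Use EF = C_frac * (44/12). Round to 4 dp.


EF = C_frac * (M_CO2 / M_C)
EF = 0.8796 * (44/12)
EF = 0.8796 * 3.666667 = 3.2252 kg_CO2/kg_fuel


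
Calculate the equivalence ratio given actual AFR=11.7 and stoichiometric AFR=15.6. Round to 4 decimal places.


phi = AFR_stoich / AFR_actual
phi = 15.6 / 11.7 = 1.3333


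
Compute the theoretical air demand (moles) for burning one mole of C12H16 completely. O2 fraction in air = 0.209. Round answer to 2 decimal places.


Balanced combustion: C12H16 + 16 O2 -> 12 CO2 + 8 H2O
O2 needed = C + H/4 = 12 + 16/4 = 16.00 moles
Air moles = O2 / 0.209 = 16.00 / 0.209 = 76.56 moles air


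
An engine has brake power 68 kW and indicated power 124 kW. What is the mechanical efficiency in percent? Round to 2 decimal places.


eta_mech = (BP / IP) * 100
Ratio = 68 / 124 = 0.5484
eta_mech = 0.5484 * 100 = 54.84%


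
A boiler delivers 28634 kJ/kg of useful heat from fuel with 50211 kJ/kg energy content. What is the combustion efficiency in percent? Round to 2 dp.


Efficiency = (Q_useful / Q_fuel) * 100
Efficiency = (28634 / 50211) * 100
Efficiency = 0.5703 * 100 = 57.03%


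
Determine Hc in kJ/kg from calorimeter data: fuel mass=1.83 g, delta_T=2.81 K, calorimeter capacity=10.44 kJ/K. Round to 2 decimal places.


Hc = C_cal * delta_T / m_fuel
Q_released = 10.44 * 2.81 = 29.3364 kJ
m_fuel = 1.83 g = 1.83/1000 kg = 0.001830 kg
Hc = 29.3364 / 0.001830 = 16030.82 kJ/kg


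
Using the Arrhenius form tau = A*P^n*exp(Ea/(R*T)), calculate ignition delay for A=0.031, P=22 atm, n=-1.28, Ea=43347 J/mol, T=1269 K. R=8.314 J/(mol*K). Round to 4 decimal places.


tau = A * P^n * exp(Ea/(R*T))
P^n = 22^(-1.28) = 0.01912930
Ea/(R*T) = 43347/(8.314*1269) = 4.108539
exp(Ea/(R*T)) = 60.857733
tau = 0.031 * 0.01912930 * 60.857733 = 0.0361 ms


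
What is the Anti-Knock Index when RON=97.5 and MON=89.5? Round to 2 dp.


AKI = (RON + MON) / 2
AKI = (97.5 + 89.5) / 2
AKI = 187.0 / 2 = 93.50


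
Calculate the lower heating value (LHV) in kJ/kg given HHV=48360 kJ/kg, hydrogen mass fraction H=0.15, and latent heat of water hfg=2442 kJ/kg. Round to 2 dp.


LHV = HHV - hfg * 9 * H
Water correction = 2442 * 9 * 0.15 = 3296.700 kJ/kg
LHV = 48360 - 3296.700 = 45063.30 kJ/kg


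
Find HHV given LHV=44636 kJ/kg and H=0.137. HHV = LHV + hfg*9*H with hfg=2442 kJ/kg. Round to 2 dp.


HHV = LHV + hfg * 9 * H
Water addition = 2442 * 9 * 0.137 = 3010.986 kJ/kg
HHV = 44636 + 3010.986 = 47646.99 kJ/kg


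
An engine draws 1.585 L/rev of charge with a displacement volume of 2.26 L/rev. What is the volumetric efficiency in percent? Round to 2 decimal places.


eta_v = (V_actual / V_disp) * 100
Ratio = 1.585 / 2.26 = 0.7013
eta_v = 0.7013 * 100 = 70.13%


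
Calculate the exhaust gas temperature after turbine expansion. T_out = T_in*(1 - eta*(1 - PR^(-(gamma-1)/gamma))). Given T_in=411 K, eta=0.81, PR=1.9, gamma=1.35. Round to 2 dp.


T_out = T_in * (1 - eta * (1 - PR^(-(gamma-1)/gamma)))
Exponent = -(1.35-1)/1.35 = -0.25925926
PR^exp = 1.9^(-0.25925926) = 0.84670193
Factor = 1 - 0.81*(1 - 0.84670193) = 0.87582856
T_out = 411 * 0.87582856 = 359.97 K


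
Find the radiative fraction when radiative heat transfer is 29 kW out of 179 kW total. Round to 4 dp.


f_rad = Q_rad / Q_total
f_rad = 29 / 179 = 0.1620


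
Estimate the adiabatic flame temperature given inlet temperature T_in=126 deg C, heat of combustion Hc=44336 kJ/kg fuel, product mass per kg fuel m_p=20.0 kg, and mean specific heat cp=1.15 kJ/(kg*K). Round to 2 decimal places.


T_ad = T_in + Hc / (m_p * cp)
Denominator = 20.0 * 1.15 = 23.0000
Temperature rise = 44336 / 23.0000 = 1927.65 K
T_ad = 126 + 1927.65 = 2053.65 deg C


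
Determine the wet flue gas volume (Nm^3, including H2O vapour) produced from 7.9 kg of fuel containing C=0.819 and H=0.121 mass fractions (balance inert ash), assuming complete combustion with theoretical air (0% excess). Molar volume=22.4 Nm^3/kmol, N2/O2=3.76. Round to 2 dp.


Per kg fuel: CO2 = (C/12 kmol)*22.4 = (0.819/12)*22.4 = 1.52880 Nm^3
Per kg fuel: H2O = (H/2 kmol)*22.4 = (0.121/2)*22.4 = 1.35520 Nm^3
O2 needed per kg fuel = C/12 + H/4 = 0.819/12 + 0.121/4 = 0.09850000 kmol
Per kg fuel: N2 = O2*3.76*22.4 = 0.09850000*3.76*22.4 = 8.29606 Nm^3
Total per kg = 1.52880 + 1.35520 + 8.29606 = 11.18006 Nm^3
Total = 11.18006 * 7.9 = 88.32 Nm^3


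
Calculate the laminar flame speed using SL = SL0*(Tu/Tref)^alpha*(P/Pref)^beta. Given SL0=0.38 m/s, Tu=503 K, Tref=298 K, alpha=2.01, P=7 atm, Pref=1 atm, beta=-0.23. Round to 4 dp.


SL = SL0 * (Tu/Tref)^alpha * (P/Pref)^beta
T ratio = 503/298 = 1.68791946
(T ratio)^alpha = 1.68791946^2.01 = 2.864026
(P/Pref)^beta = 7^(-0.23) = 0.639186
SL = 0.38 * 2.864026 * 0.639186 = 0.6956 m/s


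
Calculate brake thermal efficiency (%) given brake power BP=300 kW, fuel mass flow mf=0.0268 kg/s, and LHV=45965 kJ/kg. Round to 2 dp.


eta_BTE = (BP / (mf * LHV)) * 100
Denominator = 0.0268 * 45965 = 1231.8620 kW
eta_BTE = (300 / 1231.8620) * 100 = 24.35%


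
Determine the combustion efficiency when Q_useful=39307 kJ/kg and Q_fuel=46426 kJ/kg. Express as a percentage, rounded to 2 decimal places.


Efficiency = (Q_useful / Q_fuel) * 100
Efficiency = (39307 / 46426) * 100
Efficiency = 0.8467 * 100 = 84.67%


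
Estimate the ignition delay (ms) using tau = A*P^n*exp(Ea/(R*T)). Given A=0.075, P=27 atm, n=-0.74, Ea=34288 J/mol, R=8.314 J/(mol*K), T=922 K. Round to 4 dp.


tau = A * P^n * exp(Ea/(R*T))
P^n = 27^(-0.74) = 0.08725510
Ea/(R*T) = 34288/(8.314*922) = 4.473024
exp(Ea/(R*T)) = 87.621275
tau = 0.075 * 0.08725510 * 87.621275 = 0.5734 ms


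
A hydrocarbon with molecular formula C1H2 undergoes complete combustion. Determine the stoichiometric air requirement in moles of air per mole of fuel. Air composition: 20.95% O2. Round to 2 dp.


Balanced combustion: C1H2 + 1.5 O2 -> 1 CO2 + 1 H2O
O2 needed = C + H/4 = 1 + 2/4 = 1.50 moles
Air moles = O2 / 0.2095 = 1.50 / 0.2095 = 7.16 moles air


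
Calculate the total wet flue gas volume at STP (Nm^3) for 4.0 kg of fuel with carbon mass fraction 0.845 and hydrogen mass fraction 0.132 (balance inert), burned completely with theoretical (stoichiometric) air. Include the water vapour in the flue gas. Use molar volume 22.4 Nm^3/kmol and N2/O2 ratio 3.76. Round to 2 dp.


Per kg fuel: CO2 = (C/12 kmol)*22.4 = (0.845/12)*22.4 = 1.57733 Nm^3
Per kg fuel: H2O = (H/2 kmol)*22.4 = (0.132/2)*22.4 = 1.47840 Nm^3
O2 needed per kg fuel = C/12 + H/4 = 0.845/12 + 0.132/4 = 0.10341667 kmol
Per kg fuel: N2 = O2*3.76*22.4 = 0.10341667*3.76*22.4 = 8.71017 Nm^3
Total per kg = 1.57733 + 1.47840 + 8.71017 = 11.76590 Nm^3
Total = 11.76590 * 4.0 = 47.06 Nm^3


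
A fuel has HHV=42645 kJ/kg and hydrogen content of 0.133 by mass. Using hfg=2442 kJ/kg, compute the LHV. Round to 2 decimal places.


LHV = HHV - hfg * 9 * H
Water correction = 2442 * 9 * 0.133 = 2923.074 kJ/kg
LHV = 42645 - 2923.074 = 39721.93 kJ/kg


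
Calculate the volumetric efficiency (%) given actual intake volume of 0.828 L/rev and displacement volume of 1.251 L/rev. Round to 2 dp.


eta_v = (V_actual / V_disp) * 100
Ratio = 0.828 / 1.251 = 0.6619
eta_v = 0.6619 * 100 = 66.19%


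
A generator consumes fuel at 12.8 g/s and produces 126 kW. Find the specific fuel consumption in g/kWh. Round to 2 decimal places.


SFC = (mf / BP) * 3600
Rate = 12.8 / 126 = 0.101587 g/(s*kW)
SFC = 0.101587 * 3600 = 365.71 g/kWh


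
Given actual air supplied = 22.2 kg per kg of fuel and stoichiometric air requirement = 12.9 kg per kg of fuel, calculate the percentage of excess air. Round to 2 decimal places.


Excess air = actual - stoichiometric = 22.2 - 12.9 = 9.30 kg/kg fuel
Excess air % = (excess / stoich) * 100 = (9.30 / 12.9) * 100 = 72.09%


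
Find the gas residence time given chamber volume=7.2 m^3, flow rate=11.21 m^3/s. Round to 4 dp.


tau = V / Q_flow
tau = 7.2 / 11.21 = 0.6423 s


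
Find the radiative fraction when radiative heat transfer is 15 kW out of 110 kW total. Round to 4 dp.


f_rad = Q_rad / Q_total
f_rad = 15 / 110 = 0.1364


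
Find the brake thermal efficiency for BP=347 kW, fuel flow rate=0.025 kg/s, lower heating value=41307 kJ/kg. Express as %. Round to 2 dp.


eta_BTE = (BP / (mf * LHV)) * 100
Denominator = 0.025 * 41307 = 1032.6750 kW
eta_BTE = (347 / 1032.6750) * 100 = 33.60%


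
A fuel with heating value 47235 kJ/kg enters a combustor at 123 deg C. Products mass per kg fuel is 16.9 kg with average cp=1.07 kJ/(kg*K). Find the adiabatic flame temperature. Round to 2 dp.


T_ad = T_in + Hc / (m_p * cp)
Denominator = 16.9 * 1.07 = 18.0830
Temperature rise = 47235 / 18.0830 = 2612.12 K
T_ad = 123 + 2612.12 = 2735.12 deg C


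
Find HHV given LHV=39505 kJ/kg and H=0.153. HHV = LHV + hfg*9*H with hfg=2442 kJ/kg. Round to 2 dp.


HHV = LHV + hfg * 9 * H
Water addition = 2442 * 9 * 0.153 = 3362.634 kJ/kg
HHV = 39505 + 3362.634 = 42867.63 kJ/kg


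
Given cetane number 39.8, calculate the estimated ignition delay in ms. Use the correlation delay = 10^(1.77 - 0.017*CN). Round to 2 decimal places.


delay = 10^(1.77 - 0.017*CN)
Exponent = 1.77 - 0.017*39.8 = 1.0934
delay = 10^1.0934 = 12.40 ms


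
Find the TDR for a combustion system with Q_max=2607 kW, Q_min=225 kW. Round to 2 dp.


TDR = Q_max / Q_min
TDR = 2607 / 225 = 11.59


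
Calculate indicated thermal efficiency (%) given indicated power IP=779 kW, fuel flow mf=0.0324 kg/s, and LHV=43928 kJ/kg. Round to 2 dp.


eta_ith = (IP / (mf * LHV)) * 100
Denominator = 0.0324 * 43928 = 1423.2672 kW
eta_ith = (779 / 1423.2672) * 100 = 54.73%


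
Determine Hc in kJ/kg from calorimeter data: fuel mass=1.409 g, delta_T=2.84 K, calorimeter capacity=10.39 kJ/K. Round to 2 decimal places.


Hc = C_cal * delta_T / m_fuel
Q_released = 10.39 * 2.84 = 29.5076 kJ
m_fuel = 1.409 g = 1.409/1000 kg = 0.001409 kg
Hc = 29.5076 / 0.001409 = 20942.23 kJ/kg


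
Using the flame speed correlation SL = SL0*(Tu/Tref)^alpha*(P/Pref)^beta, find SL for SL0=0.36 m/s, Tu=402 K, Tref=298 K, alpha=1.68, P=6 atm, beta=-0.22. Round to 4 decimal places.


SL = SL0 * (Tu/Tref)^alpha * (P/Pref)^beta
T ratio = 402/298 = 1.34899329
(T ratio)^alpha = 1.34899329^1.68 = 1.653547
(P/Pref)^beta = 6^(-0.22) = 0.674228
SL = 0.36 * 1.653547 * 0.674228 = 0.4014 m/s


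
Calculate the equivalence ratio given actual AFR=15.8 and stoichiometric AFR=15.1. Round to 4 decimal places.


phi = AFR_stoich / AFR_actual
phi = 15.1 / 15.8 = 0.9557


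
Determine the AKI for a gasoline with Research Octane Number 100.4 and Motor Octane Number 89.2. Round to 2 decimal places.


AKI = (RON + MON) / 2
AKI = (100.4 + 89.2) / 2
AKI = 189.6 / 2 = 94.80


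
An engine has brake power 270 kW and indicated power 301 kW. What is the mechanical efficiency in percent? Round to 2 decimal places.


eta_mech = (BP / IP) * 100
Ratio = 270 / 301 = 0.8970
eta_mech = 0.8970 * 100 = 89.70%


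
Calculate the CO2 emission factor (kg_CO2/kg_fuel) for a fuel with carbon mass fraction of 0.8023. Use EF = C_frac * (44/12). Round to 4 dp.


EF = C_frac * (M_CO2 / M_C)
EF = 0.8023 * (44/12)
EF = 0.8023 * 3.666667 = 2.9418 kg_CO2/kg_fuel


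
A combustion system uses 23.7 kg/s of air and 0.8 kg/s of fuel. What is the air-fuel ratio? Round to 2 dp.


AFR = m_air / m_fuel
AFR = 23.7 / 0.8 = 29.63


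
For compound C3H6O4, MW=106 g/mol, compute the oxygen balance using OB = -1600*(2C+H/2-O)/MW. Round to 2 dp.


OB = -1600 * (2C + H/2 - O) / MW
Inner = 2*3 + 6/2 - 4 = 5.00
OB = -1600 * 5.00 / 106 = -75.47%


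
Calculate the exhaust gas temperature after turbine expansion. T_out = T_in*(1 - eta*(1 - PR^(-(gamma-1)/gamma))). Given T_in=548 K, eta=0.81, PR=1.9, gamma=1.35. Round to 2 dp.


T_out = T_in * (1 - eta * (1 - PR^(-(gamma-1)/gamma)))
Exponent = -(1.35-1)/1.35 = -0.25925926
PR^exp = 1.9^(-0.25925926) = 0.84670193
Factor = 1 - 0.81*(1 - 0.84670193) = 0.87582856
T_out = 548 * 0.87582856 = 479.95 K


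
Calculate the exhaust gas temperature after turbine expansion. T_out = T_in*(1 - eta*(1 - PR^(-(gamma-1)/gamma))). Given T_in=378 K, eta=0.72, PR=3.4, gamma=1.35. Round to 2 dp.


T_out = T_in * (1 - eta * (1 - PR^(-(gamma-1)/gamma)))
Exponent = -(1.35-1)/1.35 = -0.25925926
PR^exp = 3.4^(-0.25925926) = 0.72813041
Factor = 1 - 0.72*(1 - 0.72813041) = 0.80425390
T_out = 378 * 0.80425390 = 304.01 K


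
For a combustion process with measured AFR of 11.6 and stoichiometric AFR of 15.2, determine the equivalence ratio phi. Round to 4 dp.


phi = AFR_stoich / AFR_actual
phi = 15.2 / 11.6 = 1.3103


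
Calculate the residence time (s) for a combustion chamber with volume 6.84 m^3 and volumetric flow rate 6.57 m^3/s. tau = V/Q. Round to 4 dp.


tau = V / Q_flow
tau = 6.84 / 6.57 = 1.0411 s


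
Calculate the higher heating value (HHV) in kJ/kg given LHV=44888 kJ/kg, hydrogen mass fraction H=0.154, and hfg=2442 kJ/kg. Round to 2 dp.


HHV = LHV + hfg * 9 * H
Water addition = 2442 * 9 * 0.154 = 3384.612 kJ/kg
HHV = 44888 + 3384.612 = 48272.61 kJ/kg


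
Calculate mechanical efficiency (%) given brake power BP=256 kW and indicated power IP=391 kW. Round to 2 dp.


eta_mech = (BP / IP) * 100
Ratio = 256 / 391 = 0.6547
eta_mech = 0.6547 * 100 = 65.47%


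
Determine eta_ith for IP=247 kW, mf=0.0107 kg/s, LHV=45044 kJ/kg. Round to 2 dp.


eta_ith = (IP / (mf * LHV)) * 100
Denominator = 0.0107 * 45044 = 481.9708 kW
eta_ith = (247 / 481.9708) * 100 = 51.25%


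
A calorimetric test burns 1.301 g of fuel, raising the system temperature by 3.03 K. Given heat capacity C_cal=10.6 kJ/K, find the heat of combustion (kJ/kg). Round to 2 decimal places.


Hc = C_cal * delta_T / m_fuel
Q_released = 10.6 * 3.03 = 32.1180 kJ
m_fuel = 1.301 g = 1.301/1000 kg = 0.001301 kg
Hc = 32.1180 / 0.001301 = 24687.16 kJ/kg


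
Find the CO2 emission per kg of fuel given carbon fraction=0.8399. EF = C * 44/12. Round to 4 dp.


EF = C_frac * (M_CO2 / M_C)
EF = 0.8399 * (44/12)
EF = 0.8399 * 3.666667 = 3.0796 kg_CO2/kg_fuel


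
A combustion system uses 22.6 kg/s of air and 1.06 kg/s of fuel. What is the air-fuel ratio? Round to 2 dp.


AFR = m_air / m_fuel
AFR = 22.6 / 1.06 = 21.32


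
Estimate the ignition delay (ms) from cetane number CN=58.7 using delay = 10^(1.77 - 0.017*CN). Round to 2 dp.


delay = 10^(1.77 - 0.017*CN)
Exponent = 1.77 - 0.017*58.7 = 0.7721
delay = 10^0.7721 = 5.92 ms


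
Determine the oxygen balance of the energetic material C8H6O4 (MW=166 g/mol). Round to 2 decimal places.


OB = -1600 * (2C + H/2 - O) / MW
Inner = 2*8 + 6/2 - 4 = 15.00
OB = -1600 * 15.00 / 166 = -144.58%


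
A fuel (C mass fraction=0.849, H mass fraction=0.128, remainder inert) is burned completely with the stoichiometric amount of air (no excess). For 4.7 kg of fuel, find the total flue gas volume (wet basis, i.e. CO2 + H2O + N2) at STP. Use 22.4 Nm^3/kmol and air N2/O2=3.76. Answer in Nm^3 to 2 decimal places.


Per kg fuel: CO2 = (C/12 kmol)*22.4 = (0.849/12)*22.4 = 1.58480 Nm^3
Per kg fuel: H2O = (H/2 kmol)*22.4 = (0.128/2)*22.4 = 1.43360 Nm^3
O2 needed per kg fuel = C/12 + H/4 = 0.849/12 + 0.128/4 = 0.10275000 kmol
Per kg fuel: N2 = O2*3.76*22.4 = 0.10275000*3.76*22.4 = 8.65402 Nm^3
Total per kg = 1.58480 + 1.43360 + 8.65402 = 11.67242 Nm^3
Total = 11.67242 * 4.7 = 54.86 Nm^3


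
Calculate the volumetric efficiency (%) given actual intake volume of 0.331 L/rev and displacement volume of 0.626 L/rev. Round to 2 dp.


eta_v = (V_actual / V_disp) * 100
Ratio = 0.331 / 0.626 = 0.5288
eta_v = 0.5288 * 100 = 52.88%


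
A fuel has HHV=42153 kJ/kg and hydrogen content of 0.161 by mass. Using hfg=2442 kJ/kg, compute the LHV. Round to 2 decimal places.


LHV = HHV - hfg * 9 * H
Water correction = 2442 * 9 * 0.161 = 3538.458 kJ/kg
LHV = 42153 - 3538.458 = 38614.54 kJ/kg


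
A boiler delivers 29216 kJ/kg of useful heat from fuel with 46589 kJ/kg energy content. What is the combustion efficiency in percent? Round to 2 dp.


Efficiency = (Q_useful / Q_fuel) * 100
Efficiency = (29216 / 46589) * 100
Efficiency = 0.6271 * 100 = 62.71%


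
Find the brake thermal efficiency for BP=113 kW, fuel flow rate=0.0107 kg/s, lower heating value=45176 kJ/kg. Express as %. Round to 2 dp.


eta_BTE = (BP / (mf * LHV)) * 100
Denominator = 0.0107 * 45176 = 483.3832 kW
eta_BTE = (113 / 483.3832) * 100 = 23.38%


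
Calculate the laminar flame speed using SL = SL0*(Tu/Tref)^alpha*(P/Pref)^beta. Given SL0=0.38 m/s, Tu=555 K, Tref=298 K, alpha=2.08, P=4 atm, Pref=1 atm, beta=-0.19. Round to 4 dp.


SL = SL0 * (Tu/Tref)^alpha * (P/Pref)^beta
T ratio = 555/298 = 1.86241611
(T ratio)^alpha = 1.86241611^2.08 = 3.645521
(P/Pref)^beta = 4^(-0.19) = 0.768438
SL = 0.38 * 3.645521 * 0.768438 = 1.0645 m/s


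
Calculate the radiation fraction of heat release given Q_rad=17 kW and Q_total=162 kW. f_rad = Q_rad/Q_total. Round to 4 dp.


f_rad = Q_rad / Q_total
f_rad = 17 / 162 = 0.1049


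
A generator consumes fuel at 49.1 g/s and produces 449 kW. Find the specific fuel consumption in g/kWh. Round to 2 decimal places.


SFC = (mf / BP) * 3600
Rate = 49.1 / 449 = 0.109354 g/(s*kW)
SFC = 0.109354 * 3600 = 393.67 g/kWh


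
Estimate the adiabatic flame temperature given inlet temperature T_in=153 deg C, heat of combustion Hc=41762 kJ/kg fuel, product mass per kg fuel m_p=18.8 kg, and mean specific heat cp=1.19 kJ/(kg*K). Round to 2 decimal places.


T_ad = T_in + Hc / (m_p * cp)
Denominator = 18.8 * 1.19 = 22.3720
Temperature rise = 41762 / 22.3720 = 1866.71 K
T_ad = 153 + 1866.71 = 2019.71 deg C


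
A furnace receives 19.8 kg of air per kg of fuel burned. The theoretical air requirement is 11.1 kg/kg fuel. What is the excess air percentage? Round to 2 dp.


Excess air = actual - stoichiometric = 19.8 - 11.1 = 8.70 kg/kg fuel
Excess air % = (excess / stoich) * 100 = (8.70 / 11.1) * 100 = 78.38%


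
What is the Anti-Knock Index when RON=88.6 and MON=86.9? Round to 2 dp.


AKI = (RON + MON) / 2
AKI = (88.6 + 86.9) / 2
AKI = 175.5 / 2 = 87.75


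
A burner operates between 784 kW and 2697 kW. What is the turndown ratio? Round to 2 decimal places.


TDR = Q_max / Q_min
TDR = 2697 / 784 = 3.44


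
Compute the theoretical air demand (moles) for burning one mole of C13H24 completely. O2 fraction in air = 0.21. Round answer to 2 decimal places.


Balanced combustion: C13H24 + 19 O2 -> 13 CO2 + 12 H2O
O2 needed = C + H/4 = 13 + 24/4 = 19.00 moles
Air moles = O2 / 0.21 = 19.00 / 0.21 = 90.48 moles air


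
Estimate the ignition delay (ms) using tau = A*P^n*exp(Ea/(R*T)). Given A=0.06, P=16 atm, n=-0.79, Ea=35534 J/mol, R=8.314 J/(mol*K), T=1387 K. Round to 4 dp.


tau = A * P^n * exp(Ea/(R*T))
P^n = 16^(-0.79) = 0.11187813
Ea/(R*T) = 35534/(8.314*1387) = 3.081468
exp(Ea/(R*T)) = 21.790360
tau = 0.06 * 0.11187813 * 21.790360 = 0.1463 ms


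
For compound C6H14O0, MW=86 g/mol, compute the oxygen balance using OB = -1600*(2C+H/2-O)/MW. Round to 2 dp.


OB = -1600 * (2C + H/2 - O) / MW
Inner = 2*6 + 14/2 - 0 = 19.00
OB = -1600 * 19.00 / 86 = -353.49%


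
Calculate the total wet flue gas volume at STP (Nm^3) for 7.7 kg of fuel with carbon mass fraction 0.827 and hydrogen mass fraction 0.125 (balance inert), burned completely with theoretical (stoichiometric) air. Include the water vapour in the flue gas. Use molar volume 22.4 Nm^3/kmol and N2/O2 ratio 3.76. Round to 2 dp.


Per kg fuel: CO2 = (C/12 kmol)*22.4 = (0.827/12)*22.4 = 1.54373 Nm^3
Per kg fuel: H2O = (H/2 kmol)*22.4 = (0.125/2)*22.4 = 1.40000 Nm^3
O2 needed per kg fuel = C/12 + H/4 = 0.827/12 + 0.125/4 = 0.10016667 kmol
Per kg fuel: N2 = O2*3.76*22.4 = 0.10016667*3.76*22.4 = 8.43644 Nm^3
Total per kg = 1.54373 + 1.40000 + 8.43644 = 11.38017 Nm^3
Total = 11.38017 * 7.7 = 87.63 Nm^3


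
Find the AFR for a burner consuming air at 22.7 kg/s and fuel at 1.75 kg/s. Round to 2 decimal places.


AFR = m_air / m_fuel
AFR = 22.7 / 1.75 = 12.97


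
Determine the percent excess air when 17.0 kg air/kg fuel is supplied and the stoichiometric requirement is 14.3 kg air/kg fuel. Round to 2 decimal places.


Excess air = actual - stoichiometric = 17.0 - 14.3 = 2.70 kg/kg fuel
Excess air % = (excess / stoich) * 100 = (2.70 / 14.3) * 100 = 18.88%


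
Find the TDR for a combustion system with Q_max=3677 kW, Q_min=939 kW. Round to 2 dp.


TDR = Q_max / Q_min
TDR = 3677 / 939 = 3.92


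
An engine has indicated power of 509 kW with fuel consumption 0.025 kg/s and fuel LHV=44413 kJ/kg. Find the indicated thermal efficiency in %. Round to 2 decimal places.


eta_ith = (IP / (mf * LHV)) * 100
Denominator = 0.025 * 44413 = 1110.3250 kW
eta_ith = (509 / 1110.3250) * 100 = 45.84%


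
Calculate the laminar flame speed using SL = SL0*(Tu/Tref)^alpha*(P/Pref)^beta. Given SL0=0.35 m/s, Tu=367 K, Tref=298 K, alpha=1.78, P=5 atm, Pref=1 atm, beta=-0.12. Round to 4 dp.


SL = SL0 * (Tu/Tref)^alpha * (P/Pref)^beta
T ratio = 367/298 = 1.23154362
(T ratio)^alpha = 1.23154362^1.78 = 1.448774
(P/Pref)^beta = 5^(-0.12) = 0.824373
SL = 0.35 * 1.448774 * 0.824373 = 0.4180 m/s


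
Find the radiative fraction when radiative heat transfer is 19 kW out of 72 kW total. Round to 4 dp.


f_rad = Q_rad / Q_total
f_rad = 19 / 72 = 0.2639


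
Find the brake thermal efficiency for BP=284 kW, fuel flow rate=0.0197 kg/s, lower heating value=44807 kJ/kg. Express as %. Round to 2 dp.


eta_BTE = (BP / (mf * LHV)) * 100
Denominator = 0.0197 * 44807 = 882.6979 kW
eta_BTE = (284 / 882.6979) * 100 = 32.17%


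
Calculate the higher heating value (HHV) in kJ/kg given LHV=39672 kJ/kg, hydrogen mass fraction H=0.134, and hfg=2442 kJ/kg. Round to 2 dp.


HHV = LHV + hfg * 9 * H
Water addition = 2442 * 9 * 0.134 = 2945.052 kJ/kg
HHV = 39672 + 2945.052 = 42617.05 kJ/kg


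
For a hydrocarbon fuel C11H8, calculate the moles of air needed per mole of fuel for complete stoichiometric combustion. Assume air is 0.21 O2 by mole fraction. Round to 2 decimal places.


Balanced combustion: C11H8 + 13 O2 -> 11 CO2 + 4 H2O
O2 needed = C + H/4 = 11 + 8/4 = 13.00 moles
Air moles = O2 / 0.21 = 13.00 / 0.21 = 61.90 moles air


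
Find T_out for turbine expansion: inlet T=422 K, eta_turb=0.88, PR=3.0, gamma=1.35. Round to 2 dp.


T_out = T_in * (1 - eta * (1 - PR^(-(gamma-1)/gamma)))
Exponent = -(1.35-1)/1.35 = -0.25925926
PR^exp = 3.0^(-0.25925926) = 0.75214556
Factor = 1 - 0.88*(1 - 0.75214556) = 0.78188809
T_out = 422 * 0.78188809 = 329.96 K


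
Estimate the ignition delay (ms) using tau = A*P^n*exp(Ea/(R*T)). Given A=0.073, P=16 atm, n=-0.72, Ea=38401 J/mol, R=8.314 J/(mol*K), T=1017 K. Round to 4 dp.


tau = A * P^n * exp(Ea/(R*T))
P^n = 16^(-0.72) = 0.13584186
Ea/(R*T) = 38401/(8.314*1017) = 4.541628
exp(Ea/(R*T)) = 93.843455
tau = 0.073 * 0.13584186 * 93.843455 = 0.9306 ms


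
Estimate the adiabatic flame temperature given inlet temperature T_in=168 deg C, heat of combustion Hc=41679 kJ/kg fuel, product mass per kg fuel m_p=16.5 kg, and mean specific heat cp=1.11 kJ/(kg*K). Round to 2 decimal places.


T_ad = T_in + Hc / (m_p * cp)
Denominator = 16.5 * 1.11 = 18.3150
Temperature rise = 41679 / 18.3150 = 2275.68 K
T_ad = 168 + 2275.68 = 2443.68 deg C


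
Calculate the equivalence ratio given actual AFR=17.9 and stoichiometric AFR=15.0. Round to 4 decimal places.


phi = AFR_stoich / AFR_actual
phi = 15.0 / 17.9 = 0.8380


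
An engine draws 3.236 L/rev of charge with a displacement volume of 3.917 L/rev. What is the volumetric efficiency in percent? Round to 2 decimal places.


eta_v = (V_actual / V_disp) * 100
Ratio = 3.236 / 3.917 = 0.8261
eta_v = 0.8261 * 100 = 82.61%


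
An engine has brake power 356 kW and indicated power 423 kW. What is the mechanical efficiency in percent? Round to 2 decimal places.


eta_mech = (BP / IP) * 100
Ratio = 356 / 423 = 0.8416
eta_mech = 0.8416 * 100 = 84.16%


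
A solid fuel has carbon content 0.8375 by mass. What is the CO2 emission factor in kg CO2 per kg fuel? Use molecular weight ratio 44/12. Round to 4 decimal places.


EF = C_frac * (M_CO2 / M_C)
EF = 0.8375 * (44/12)
EF = 0.8375 * 3.666667 = 3.0708 kg_CO2/kg_fuel


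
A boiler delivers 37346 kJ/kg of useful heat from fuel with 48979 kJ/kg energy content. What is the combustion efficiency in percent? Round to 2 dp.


Efficiency = (Q_useful / Q_fuel) * 100
Efficiency = (37346 / 48979) * 100
Efficiency = 0.7625 * 100 = 76.25%


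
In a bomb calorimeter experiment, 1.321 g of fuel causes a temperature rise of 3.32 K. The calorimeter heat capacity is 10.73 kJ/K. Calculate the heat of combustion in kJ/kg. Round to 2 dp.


Hc = C_cal * delta_T / m_fuel
Q_released = 10.73 * 3.32 = 35.6236 kJ
m_fuel = 1.321 g = 1.321/1000 kg = 0.001321 kg
Hc = 35.6236 / 0.001321 = 26967.15 kJ/kg


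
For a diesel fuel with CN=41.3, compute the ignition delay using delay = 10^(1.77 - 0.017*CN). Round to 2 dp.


delay = 10^(1.77 - 0.017*CN)
Exponent = 1.77 - 0.017*41.3 = 1.0679
delay = 10^1.0679 = 11.69 ms


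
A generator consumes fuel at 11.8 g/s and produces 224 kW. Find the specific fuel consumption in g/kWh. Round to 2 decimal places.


SFC = (mf / BP) * 3600
Rate = 11.8 / 224 = 0.052679 g/(s*kW)
SFC = 0.052679 * 3600 = 189.64 g/kWh


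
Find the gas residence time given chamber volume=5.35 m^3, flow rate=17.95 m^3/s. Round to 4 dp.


tau = V / Q_flow
tau = 5.35 / 17.95 = 0.2981 s


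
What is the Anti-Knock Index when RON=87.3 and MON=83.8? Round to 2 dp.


AKI = (RON + MON) / 2
AKI = (87.3 + 83.8) / 2
AKI = 171.1 / 2 = 85.55


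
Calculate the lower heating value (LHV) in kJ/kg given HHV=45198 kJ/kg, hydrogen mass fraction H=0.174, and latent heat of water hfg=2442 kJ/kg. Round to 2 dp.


LHV = HHV - hfg * 9 * H
Water correction = 2442 * 9 * 0.174 = 3824.172 kJ/kg
LHV = 45198 - 3824.172 = 41373.83 kJ/kg


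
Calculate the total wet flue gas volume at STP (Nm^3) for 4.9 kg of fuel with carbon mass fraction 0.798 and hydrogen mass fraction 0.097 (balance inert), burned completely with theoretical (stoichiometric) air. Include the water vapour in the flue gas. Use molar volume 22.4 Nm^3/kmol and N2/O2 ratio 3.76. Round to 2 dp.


Per kg fuel: CO2 = (C/12 kmol)*22.4 = (0.798/12)*22.4 = 1.48960 Nm^3
Per kg fuel: H2O = (H/2 kmol)*22.4 = (0.097/2)*22.4 = 1.08640 Nm^3
O2 needed per kg fuel = C/12 + H/4 = 0.798/12 + 0.097/4 = 0.09075000 kmol
Per kg fuel: N2 = O2*3.76*22.4 = 0.09075000*3.76*22.4 = 7.64333 Nm^3
Total per kg = 1.48960 + 1.08640 + 7.64333 = 10.21933 Nm^3
Total = 10.21933 * 4.9 = 50.07 Nm^3


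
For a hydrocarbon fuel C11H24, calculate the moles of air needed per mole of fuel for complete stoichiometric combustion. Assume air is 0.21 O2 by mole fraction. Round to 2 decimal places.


Balanced combustion: C11H24 + 17 O2 -> 11 CO2 + 12 H2O
O2 needed = C + H/4 = 11 + 24/4 = 17.00 moles
Air moles = O2 / 0.21 = 17.00 / 0.21 = 80.95 moles air


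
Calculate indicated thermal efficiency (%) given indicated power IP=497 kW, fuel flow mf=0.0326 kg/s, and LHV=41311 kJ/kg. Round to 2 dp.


eta_ith = (IP / (mf * LHV)) * 100
Denominator = 0.0326 * 41311 = 1346.7386 kW
eta_ith = (497 / 1346.7386) * 100 = 36.90%


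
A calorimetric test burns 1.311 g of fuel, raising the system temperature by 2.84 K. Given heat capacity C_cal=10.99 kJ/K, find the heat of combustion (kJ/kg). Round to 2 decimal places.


Hc = C_cal * delta_T / m_fuel
Q_released = 10.99 * 2.84 = 31.2116 kJ
m_fuel = 1.311 g = 1.311/1000 kg = 0.001311 kg
Hc = 31.2116 / 0.001311 = 23807.48 kJ/kg


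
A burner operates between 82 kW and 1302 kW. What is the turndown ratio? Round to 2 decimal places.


TDR = Q_max / Q_min
TDR = 1302 / 82 = 15.88


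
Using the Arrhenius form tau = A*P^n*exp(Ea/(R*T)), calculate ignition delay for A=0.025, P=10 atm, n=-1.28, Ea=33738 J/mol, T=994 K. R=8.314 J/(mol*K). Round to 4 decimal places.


tau = A * P^n * exp(Ea/(R*T))
P^n = 10^(-1.28) = 0.05248075
Ea/(R*T) = 33738/(8.314*994) = 4.082469
exp(Ea/(R*T)) = 59.291699
tau = 0.025 * 0.05248075 * 59.291699 = 0.0778 ms
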